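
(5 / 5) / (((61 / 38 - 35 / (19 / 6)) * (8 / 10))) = -95 / 718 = -0.13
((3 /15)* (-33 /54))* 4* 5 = -22 /9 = -2.44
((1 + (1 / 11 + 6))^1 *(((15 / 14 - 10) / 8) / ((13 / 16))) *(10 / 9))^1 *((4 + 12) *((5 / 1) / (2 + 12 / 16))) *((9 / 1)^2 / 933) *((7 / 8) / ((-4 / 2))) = 450000 / 37631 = 11.96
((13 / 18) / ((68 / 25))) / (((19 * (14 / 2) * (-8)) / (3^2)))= -325 / 144704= -0.00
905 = 905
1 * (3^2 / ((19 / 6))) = 54 / 19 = 2.84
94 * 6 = 564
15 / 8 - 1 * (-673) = 5399 / 8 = 674.88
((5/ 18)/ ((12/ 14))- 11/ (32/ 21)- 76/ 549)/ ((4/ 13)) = -4818749/ 210816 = -22.86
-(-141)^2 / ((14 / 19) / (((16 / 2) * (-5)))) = 7554780 / 7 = 1079254.29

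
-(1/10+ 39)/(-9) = 391/90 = 4.34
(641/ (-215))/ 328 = -641/ 70520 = -0.01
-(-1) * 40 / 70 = 4 / 7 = 0.57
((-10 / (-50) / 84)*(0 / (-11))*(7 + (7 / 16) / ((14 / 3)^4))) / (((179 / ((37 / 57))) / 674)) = 0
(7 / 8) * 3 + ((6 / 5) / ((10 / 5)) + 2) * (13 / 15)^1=2927 / 600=4.88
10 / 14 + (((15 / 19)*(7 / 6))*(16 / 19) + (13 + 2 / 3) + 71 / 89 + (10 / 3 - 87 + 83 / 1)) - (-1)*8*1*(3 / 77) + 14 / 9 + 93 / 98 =5643262693 / 311715558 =18.10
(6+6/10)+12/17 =621/85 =7.31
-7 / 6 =-1.17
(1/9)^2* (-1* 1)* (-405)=5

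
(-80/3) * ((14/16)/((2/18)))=-210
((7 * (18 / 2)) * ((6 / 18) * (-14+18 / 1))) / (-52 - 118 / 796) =-4776 / 2965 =-1.61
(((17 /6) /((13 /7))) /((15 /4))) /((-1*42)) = -17 /1755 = -0.01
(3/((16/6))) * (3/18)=3/16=0.19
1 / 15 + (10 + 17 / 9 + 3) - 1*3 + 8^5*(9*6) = 79626778 / 45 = 1769483.96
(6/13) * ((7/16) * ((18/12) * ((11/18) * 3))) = 231/416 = 0.56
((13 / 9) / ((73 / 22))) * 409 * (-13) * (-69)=34975226 / 219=159704.23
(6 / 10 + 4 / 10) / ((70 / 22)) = 11 / 35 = 0.31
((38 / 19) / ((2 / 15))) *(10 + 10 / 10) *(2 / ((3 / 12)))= 1320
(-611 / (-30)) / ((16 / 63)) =12831 / 160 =80.19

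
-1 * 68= -68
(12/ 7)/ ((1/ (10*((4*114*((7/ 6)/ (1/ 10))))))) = 91200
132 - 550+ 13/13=-417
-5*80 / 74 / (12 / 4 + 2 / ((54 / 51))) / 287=-450 / 116809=-0.00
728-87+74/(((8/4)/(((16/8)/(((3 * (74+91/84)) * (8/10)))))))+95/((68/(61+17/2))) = 5323153/7208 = 738.51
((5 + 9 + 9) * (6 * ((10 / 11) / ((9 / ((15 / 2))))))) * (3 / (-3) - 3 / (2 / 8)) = -14950 / 11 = -1359.09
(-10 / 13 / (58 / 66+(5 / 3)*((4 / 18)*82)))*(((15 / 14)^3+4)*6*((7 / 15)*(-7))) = 4262247 / 1689142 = 2.52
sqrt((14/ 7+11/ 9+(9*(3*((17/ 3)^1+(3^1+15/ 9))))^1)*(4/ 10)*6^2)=4*sqrt(254)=63.75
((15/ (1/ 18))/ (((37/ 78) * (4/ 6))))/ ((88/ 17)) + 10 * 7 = 382475/ 1628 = 234.94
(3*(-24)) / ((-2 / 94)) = 3384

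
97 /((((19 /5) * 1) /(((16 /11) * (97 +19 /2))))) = 826440 /209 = 3954.26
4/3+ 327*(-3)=-2939/3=-979.67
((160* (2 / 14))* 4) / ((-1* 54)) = -1.69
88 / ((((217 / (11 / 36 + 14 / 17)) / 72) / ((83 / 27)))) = 10094128 / 99603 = 101.34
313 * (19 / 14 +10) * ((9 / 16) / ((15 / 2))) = 149301 / 560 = 266.61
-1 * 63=-63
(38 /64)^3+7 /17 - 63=-34748549 /557056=-62.38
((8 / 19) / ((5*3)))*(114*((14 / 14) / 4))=4 / 5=0.80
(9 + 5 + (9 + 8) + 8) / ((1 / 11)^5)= 6280989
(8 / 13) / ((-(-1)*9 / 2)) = 16 / 117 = 0.14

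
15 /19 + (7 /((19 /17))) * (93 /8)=11187 /152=73.60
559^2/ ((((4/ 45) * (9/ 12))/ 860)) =4031004900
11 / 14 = 0.79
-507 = -507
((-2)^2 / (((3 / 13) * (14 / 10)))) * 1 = 12.38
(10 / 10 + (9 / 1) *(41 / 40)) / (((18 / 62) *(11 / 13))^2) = 66425281 / 392040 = 169.43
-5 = -5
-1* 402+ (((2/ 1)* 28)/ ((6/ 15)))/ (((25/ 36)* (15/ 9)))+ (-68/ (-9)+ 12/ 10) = -272.28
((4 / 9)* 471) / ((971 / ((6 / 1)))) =1256 / 971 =1.29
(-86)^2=7396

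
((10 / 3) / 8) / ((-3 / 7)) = -35 / 36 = -0.97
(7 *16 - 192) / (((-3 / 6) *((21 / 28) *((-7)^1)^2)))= 640 / 147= 4.35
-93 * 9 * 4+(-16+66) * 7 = -2998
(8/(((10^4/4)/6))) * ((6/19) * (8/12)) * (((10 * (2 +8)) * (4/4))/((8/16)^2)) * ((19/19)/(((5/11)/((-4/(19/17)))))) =-574464/45125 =-12.73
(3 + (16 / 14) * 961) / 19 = 7709 / 133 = 57.96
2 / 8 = 1 / 4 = 0.25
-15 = -15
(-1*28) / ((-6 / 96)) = 448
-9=-9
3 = 3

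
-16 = -16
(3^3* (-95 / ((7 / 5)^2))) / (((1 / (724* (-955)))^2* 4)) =-7663925287912500 / 49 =-156406638528826.53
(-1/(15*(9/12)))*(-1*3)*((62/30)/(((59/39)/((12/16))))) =403/1475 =0.27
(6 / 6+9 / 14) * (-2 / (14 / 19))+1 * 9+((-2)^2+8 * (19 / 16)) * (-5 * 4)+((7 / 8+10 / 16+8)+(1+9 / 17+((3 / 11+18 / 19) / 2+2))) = -87682117 / 348194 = -251.82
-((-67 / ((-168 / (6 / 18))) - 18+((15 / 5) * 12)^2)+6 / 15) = -3221903 / 2520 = -1278.53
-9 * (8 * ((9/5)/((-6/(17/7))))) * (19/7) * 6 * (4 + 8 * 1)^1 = 2511648/245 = 10251.62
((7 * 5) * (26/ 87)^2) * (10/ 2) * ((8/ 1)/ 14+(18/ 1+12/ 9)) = 7064200/ 22707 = 311.10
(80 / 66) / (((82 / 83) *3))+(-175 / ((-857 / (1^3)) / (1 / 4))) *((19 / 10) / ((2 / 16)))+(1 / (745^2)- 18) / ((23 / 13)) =-399163432040606 / 44405856868725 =-8.99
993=993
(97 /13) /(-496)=-97 /6448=-0.02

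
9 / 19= 0.47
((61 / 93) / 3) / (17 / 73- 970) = -4453 / 19751247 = -0.00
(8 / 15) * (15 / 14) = 4 / 7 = 0.57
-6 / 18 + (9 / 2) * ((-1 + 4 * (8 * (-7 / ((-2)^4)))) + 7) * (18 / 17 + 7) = -14813 / 51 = -290.45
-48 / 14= -24 / 7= -3.43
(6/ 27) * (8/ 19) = 16/ 171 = 0.09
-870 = -870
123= 123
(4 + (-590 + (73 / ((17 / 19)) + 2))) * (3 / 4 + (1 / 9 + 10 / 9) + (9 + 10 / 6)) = -431795 / 68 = -6349.93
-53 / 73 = -0.73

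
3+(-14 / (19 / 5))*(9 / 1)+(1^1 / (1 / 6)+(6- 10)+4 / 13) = -6879 / 247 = -27.85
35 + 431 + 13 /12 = 5605 /12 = 467.08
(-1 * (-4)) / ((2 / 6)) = 12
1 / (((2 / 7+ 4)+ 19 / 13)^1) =91 / 523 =0.17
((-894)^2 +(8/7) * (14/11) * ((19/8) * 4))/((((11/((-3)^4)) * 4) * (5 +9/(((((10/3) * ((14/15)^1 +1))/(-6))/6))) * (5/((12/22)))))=-30977724078/8738015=-3545.17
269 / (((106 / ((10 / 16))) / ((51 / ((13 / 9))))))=56.00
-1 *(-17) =17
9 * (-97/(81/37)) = -3589/9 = -398.78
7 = 7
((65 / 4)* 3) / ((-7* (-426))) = 0.02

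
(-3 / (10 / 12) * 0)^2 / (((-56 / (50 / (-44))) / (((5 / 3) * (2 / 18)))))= 0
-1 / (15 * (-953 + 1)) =1 / 14280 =0.00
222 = 222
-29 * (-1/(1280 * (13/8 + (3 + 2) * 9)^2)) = 29/2782580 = 0.00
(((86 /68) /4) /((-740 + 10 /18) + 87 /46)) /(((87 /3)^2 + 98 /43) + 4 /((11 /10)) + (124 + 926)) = -4210173 /18629949638636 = -0.00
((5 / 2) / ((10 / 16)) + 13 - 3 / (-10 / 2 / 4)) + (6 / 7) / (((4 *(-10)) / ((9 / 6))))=5423 / 280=19.37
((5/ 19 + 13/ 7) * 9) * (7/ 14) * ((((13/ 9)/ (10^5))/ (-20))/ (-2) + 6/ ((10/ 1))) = 3045601833/ 532000000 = 5.72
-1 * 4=-4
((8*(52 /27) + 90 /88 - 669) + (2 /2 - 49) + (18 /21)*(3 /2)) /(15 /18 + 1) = -381.43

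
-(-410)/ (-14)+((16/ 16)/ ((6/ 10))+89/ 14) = -893/ 42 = -21.26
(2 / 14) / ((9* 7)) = 1 / 441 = 0.00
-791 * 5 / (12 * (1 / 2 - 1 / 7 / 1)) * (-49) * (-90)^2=366272550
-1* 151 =-151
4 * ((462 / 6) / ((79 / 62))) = 19096 / 79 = 241.72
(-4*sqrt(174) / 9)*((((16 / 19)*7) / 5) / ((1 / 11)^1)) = -76.03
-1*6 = -6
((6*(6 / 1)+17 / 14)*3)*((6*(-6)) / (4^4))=-14067 / 896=-15.70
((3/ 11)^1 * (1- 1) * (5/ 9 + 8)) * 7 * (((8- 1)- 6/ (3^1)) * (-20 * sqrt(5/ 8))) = 0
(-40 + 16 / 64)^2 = 25281 / 16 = 1580.06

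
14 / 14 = 1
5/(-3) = -5/3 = -1.67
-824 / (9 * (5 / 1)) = -824 / 45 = -18.31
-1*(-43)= 43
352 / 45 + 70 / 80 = 3131 / 360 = 8.70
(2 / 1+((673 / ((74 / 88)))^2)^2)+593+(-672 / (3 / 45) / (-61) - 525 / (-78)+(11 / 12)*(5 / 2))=14633741957631235239067 / 35669032152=410264621009.93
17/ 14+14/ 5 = 281/ 70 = 4.01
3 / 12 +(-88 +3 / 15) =-87.55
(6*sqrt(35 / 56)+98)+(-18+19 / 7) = 3*sqrt(10) / 2+579 / 7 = 87.46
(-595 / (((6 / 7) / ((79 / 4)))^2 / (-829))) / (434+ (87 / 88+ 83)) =21003291155 / 41544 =505567.38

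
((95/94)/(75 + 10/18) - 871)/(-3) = 11134693/38352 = 290.33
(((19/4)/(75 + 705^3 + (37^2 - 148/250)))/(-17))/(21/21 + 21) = -2375/65525560792296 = -0.00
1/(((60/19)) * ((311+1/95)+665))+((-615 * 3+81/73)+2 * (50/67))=-10026292331885/5441980932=-1842.40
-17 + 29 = 12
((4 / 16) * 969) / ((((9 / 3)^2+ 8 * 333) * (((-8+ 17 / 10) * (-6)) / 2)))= 1615 / 336798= 0.00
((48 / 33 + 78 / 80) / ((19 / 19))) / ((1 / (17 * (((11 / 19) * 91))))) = 1653743 / 760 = 2175.98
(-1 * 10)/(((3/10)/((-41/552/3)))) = 1025/1242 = 0.83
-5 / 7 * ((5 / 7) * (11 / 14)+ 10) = -7.54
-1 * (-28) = 28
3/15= 1/5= 0.20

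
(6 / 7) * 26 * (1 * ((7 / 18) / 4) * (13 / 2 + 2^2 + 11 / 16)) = 2327 / 96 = 24.24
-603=-603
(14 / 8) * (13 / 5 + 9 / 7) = 34 / 5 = 6.80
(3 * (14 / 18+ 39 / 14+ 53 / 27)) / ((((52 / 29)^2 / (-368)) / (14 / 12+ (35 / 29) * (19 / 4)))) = -477923509 / 36504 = -13092.36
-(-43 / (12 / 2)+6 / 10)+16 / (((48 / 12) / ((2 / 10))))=221 / 30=7.37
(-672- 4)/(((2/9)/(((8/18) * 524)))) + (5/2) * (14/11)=-708444.82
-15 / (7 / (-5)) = 75 / 7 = 10.71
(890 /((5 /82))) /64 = 3649 /16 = 228.06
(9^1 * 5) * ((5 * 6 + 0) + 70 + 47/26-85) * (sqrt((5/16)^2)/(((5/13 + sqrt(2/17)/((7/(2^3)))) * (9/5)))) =-227513125/25824 + 4970875 * sqrt(34)/3228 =169.08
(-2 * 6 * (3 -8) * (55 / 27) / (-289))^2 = 1210000 / 6765201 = 0.18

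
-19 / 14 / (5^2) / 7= -19 / 2450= -0.01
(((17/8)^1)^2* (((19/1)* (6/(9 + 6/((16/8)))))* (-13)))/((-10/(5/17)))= 4199/256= 16.40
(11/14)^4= 14641/38416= 0.38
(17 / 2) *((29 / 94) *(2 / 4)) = 493 / 376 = 1.31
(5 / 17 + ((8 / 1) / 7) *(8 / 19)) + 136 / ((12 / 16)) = 1235243 / 6783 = 182.11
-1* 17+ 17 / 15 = -238 / 15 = -15.87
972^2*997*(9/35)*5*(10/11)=1100980108.05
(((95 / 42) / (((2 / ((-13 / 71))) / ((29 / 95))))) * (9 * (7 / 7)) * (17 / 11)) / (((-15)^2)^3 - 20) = -19227 / 249089750140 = -0.00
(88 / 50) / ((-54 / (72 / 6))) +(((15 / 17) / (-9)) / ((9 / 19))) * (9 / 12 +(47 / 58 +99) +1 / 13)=-40800031 / 1922700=-21.22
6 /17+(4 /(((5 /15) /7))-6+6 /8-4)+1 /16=20445 /272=75.17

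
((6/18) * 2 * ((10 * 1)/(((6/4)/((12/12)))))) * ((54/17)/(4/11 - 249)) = -0.06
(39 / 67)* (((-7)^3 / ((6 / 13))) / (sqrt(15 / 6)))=-57967* sqrt(10) / 670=-273.59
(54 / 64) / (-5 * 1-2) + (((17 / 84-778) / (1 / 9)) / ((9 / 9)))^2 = 76835919861 / 1568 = 49002499.91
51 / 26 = 1.96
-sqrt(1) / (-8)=1 / 8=0.12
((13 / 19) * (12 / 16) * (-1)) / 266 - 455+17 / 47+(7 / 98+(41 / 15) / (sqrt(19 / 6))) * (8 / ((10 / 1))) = -2159615133 / 4750760+164 * sqrt(114) / 1425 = -453.35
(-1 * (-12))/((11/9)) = 108/11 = 9.82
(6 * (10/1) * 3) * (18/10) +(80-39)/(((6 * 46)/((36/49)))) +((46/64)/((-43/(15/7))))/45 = 1507834985/4652256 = 324.11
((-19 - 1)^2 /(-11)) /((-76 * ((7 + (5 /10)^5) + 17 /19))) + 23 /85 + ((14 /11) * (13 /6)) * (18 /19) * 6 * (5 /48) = 672456207 /342438140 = 1.96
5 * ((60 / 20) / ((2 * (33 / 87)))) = 435 / 22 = 19.77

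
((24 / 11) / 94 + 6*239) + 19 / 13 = 9647893 / 6721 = 1435.48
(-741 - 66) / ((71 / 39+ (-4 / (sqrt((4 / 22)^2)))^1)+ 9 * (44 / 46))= 723879 / 10379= 69.74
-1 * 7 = -7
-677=-677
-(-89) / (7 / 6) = 534 / 7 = 76.29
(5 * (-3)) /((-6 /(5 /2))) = 25 /4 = 6.25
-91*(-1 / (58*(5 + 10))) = 91 / 870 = 0.10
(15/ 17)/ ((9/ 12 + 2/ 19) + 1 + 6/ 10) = 1900/ 5287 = 0.36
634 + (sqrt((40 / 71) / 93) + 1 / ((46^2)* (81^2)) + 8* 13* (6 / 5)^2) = 2* sqrt(66030) / 6603 + 272024991169 / 347076900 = 783.84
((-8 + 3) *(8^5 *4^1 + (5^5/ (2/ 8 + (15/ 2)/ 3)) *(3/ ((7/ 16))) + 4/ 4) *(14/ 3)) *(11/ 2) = -17821035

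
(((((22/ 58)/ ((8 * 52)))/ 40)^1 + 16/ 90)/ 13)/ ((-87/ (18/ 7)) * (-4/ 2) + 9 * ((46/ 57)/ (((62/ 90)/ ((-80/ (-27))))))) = 90964571/ 657817395456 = 0.00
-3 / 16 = -0.19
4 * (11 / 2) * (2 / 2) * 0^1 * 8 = 0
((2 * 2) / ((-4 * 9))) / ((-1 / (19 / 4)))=19 / 36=0.53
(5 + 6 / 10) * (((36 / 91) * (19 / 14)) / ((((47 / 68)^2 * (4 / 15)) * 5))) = 4744224 / 1005095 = 4.72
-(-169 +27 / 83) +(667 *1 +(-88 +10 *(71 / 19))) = 1238013 / 1577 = 785.04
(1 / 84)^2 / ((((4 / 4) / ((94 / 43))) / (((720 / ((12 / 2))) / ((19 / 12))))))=940 / 40033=0.02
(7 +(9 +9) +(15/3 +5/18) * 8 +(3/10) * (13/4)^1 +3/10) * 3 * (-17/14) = -419203/1680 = -249.53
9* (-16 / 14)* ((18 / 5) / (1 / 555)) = -143856 / 7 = -20550.86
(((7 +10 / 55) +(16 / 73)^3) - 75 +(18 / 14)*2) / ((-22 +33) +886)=-0.07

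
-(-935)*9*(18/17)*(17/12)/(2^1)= 25245/4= 6311.25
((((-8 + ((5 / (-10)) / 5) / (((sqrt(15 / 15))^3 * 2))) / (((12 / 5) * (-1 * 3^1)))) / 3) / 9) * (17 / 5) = 2737 / 19440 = 0.14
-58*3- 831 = -1005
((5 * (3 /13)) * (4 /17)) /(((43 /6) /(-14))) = -0.53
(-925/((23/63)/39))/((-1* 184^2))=2272725/778688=2.92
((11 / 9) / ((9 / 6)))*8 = 176 / 27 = 6.52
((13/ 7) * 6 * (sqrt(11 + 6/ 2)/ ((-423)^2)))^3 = 35152 * sqrt(14)/ 10396197470714643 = 0.00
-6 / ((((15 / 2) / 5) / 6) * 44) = -6 / 11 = -0.55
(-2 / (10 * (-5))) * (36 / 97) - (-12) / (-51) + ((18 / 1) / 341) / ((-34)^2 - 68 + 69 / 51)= -19125971434 / 86778336425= -0.22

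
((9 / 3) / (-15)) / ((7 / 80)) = -16 / 7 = -2.29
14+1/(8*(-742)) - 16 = -11873/5936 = -2.00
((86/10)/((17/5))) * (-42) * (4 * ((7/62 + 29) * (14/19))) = -9115.67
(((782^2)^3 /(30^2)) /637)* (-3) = -57171623763421456 /47775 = -1196684955801.60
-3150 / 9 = -350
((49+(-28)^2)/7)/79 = 119/79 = 1.51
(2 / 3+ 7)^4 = 279841 / 81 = 3454.83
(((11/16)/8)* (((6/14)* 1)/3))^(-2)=802816/121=6634.84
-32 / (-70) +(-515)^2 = 9282891 / 35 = 265225.46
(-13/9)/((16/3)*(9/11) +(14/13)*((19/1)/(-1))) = 1859/20718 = 0.09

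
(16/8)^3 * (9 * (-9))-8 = -656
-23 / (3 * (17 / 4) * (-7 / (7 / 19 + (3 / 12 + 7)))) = 4439 / 2261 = 1.96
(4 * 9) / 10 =18 / 5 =3.60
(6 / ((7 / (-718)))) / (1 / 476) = -292944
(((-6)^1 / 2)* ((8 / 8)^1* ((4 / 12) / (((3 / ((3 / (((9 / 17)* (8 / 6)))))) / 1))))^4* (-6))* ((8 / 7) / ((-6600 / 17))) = -1419857 / 538876800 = -0.00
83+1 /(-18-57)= 6224 /75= 82.99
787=787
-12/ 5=-2.40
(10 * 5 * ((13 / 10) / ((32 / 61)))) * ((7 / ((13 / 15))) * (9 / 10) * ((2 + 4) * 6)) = 518805 / 16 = 32425.31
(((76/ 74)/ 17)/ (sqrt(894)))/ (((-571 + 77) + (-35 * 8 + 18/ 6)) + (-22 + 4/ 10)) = -95 * sqrt(894)/ 1114248969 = -0.00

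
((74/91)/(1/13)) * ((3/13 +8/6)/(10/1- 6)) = 2257/546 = 4.13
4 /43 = 0.09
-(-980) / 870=98 / 87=1.13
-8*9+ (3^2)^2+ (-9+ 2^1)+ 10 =12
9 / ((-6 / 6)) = -9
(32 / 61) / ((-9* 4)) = -0.01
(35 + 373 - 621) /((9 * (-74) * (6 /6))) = 71 /222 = 0.32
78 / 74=39 / 37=1.05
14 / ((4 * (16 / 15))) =105 / 32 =3.28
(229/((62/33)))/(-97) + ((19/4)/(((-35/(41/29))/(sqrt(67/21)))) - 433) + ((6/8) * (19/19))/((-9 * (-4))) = -62675849/144336 - 779 * sqrt(1407)/85260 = -434.58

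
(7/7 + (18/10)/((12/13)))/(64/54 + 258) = 1593/139960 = 0.01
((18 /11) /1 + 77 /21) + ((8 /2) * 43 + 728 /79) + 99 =744346 /2607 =285.52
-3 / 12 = -1 / 4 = -0.25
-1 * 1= -1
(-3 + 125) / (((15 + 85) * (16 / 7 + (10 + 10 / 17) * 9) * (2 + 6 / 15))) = 7259 / 1393440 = 0.01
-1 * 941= -941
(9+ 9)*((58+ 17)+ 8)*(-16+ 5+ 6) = -7470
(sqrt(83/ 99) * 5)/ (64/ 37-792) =-37 * sqrt(913)/ 192984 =-0.01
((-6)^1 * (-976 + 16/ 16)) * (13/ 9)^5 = 241340450/ 6561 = 36784.10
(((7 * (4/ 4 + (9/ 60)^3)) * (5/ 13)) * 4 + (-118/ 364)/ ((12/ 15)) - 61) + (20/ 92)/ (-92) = -74951691/ 1481200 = -50.60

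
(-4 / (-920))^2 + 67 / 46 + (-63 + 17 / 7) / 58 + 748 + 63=8713512253 / 10738700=811.41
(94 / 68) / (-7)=-0.20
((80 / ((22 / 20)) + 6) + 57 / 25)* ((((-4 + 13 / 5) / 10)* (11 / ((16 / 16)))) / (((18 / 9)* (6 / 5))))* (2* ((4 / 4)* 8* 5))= -311878 / 75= -4158.37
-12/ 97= -0.12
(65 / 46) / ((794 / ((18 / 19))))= 585 / 346978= 0.00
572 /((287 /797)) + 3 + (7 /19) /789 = 6847066304 /4302417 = 1591.45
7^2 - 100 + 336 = 285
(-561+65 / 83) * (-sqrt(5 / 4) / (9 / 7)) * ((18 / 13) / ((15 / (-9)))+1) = 1790173 * sqrt(5) / 48555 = 82.44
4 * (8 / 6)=16 / 3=5.33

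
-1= -1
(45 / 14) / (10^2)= 9 / 280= 0.03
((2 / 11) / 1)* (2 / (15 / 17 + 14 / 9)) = 0.15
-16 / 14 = -1.14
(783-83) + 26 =726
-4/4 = -1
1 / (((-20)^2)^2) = 1 / 160000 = 0.00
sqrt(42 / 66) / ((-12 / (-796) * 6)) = 199 * sqrt(77) / 198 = 8.82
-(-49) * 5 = 245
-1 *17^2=-289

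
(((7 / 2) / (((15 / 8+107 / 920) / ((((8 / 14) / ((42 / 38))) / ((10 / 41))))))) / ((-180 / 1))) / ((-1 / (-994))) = -1272107 / 61830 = -20.57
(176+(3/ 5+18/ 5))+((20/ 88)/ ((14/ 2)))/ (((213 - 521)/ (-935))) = 3887237/ 21560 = 180.30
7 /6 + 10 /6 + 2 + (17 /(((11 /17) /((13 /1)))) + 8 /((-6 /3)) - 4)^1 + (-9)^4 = 455359 /66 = 6899.38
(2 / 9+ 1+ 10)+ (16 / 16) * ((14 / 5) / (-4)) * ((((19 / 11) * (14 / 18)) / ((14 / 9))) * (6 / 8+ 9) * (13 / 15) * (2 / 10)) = 2019707 / 198000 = 10.20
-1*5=-5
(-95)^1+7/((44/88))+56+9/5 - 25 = -241/5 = -48.20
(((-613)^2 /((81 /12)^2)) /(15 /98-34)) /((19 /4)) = -51.30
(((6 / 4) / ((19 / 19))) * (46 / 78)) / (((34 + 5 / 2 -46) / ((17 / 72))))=-391 / 17784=-0.02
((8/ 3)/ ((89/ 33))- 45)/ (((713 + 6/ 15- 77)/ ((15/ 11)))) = -293775/ 3115178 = -0.09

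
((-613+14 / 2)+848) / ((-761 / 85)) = -20570 / 761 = -27.03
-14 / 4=-7 / 2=-3.50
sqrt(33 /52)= sqrt(429) /26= 0.80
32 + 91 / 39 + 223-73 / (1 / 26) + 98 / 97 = -477140 / 291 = -1639.66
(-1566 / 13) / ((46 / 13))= -783 / 23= -34.04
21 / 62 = 0.34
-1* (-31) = 31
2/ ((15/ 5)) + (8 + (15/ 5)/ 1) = 35/ 3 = 11.67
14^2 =196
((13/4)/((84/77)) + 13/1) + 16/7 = 6137/336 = 18.26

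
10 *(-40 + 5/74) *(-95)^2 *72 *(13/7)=-124810335000/259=-481893185.33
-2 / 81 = -0.02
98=98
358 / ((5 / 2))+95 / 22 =16227 / 110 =147.52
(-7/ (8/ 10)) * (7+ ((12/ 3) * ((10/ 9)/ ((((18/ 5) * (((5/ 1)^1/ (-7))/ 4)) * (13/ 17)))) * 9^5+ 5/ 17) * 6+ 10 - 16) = 24776064215/ 884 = 28027221.96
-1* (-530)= 530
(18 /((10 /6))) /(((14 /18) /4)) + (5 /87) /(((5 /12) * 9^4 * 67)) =24782156852 /446180805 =55.54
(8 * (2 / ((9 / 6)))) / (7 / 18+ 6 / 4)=96 / 17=5.65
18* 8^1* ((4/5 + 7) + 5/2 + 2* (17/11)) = 106056/55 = 1928.29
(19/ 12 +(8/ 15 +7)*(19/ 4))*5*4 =2242/ 3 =747.33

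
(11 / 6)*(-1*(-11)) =121 / 6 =20.17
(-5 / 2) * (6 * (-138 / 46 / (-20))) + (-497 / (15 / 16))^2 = 252935191 / 900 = 281039.10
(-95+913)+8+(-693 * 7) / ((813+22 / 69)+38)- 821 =-0.70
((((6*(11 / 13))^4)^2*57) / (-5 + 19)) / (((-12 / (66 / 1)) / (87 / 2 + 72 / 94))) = -437506024.38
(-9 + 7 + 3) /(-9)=-1 /9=-0.11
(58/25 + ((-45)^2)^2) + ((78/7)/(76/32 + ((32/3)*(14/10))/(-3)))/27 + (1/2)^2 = 2689601519163/655900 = 4100627.41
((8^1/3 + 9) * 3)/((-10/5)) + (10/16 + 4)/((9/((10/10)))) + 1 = -1151/72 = -15.99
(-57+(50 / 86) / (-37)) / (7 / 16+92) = -0.62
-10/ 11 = -0.91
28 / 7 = 4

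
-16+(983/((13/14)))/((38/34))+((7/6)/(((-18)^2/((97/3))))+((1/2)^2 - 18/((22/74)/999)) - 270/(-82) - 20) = -38700725343563/649667304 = -59570.07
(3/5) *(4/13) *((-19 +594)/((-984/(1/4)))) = -115/4264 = -0.03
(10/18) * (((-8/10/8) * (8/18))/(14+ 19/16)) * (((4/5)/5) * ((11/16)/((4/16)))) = -352/492075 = -0.00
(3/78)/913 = 1/23738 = 0.00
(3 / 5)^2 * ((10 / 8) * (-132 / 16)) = -297 / 80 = -3.71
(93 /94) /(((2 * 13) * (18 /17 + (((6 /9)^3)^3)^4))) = 237299618404555610301 /6602966051142404758360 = 0.04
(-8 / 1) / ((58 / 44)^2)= -3872 / 841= -4.60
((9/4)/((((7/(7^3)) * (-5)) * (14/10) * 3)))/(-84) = 1/16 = 0.06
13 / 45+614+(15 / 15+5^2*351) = 422563 / 45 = 9390.29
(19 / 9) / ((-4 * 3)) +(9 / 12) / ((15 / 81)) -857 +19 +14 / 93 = -833.98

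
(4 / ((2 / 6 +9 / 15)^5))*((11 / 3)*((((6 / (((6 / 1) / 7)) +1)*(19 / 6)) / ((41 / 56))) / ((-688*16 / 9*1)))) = -0.59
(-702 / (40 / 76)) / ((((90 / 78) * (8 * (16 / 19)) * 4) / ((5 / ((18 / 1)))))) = -61009 / 5120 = -11.92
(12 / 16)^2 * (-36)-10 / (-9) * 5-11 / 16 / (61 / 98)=-69389 / 4392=-15.80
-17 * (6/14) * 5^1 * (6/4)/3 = -255/14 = -18.21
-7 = -7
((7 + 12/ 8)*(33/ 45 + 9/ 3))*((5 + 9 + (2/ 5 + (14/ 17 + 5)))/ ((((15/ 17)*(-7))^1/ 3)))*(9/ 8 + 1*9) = -3156.08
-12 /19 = -0.63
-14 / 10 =-7 / 5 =-1.40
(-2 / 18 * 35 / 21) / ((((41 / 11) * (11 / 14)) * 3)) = -70 / 3321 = -0.02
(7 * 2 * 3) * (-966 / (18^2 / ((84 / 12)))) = -7889 / 9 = -876.56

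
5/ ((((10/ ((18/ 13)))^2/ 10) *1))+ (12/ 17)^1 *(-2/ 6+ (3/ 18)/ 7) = 14884/ 20111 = 0.74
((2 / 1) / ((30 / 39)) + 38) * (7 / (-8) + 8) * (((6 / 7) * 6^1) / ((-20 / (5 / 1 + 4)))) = -133893 / 200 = -669.46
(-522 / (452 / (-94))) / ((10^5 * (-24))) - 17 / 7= -1536828623 / 632800000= -2.43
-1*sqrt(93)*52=-52*sqrt(93)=-501.47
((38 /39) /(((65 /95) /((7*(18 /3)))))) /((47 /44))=444752 /7943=55.99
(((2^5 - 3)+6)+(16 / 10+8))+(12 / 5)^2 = 1259 / 25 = 50.36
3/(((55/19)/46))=2622/55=47.67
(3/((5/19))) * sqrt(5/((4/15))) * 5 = 285 * sqrt(3)/2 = 246.82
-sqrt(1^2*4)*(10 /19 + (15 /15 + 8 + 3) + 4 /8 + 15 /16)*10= -21225 /76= -279.28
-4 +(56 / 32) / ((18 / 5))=-253 / 72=-3.51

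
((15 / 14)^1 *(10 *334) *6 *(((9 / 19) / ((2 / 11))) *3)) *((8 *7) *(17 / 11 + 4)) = 52114547.37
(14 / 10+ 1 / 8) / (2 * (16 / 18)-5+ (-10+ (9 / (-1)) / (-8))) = -0.13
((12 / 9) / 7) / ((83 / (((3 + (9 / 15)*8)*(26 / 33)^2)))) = 35152 / 3163545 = 0.01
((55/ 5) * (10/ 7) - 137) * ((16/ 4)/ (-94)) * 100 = 516.11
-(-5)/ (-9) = -5/ 9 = -0.56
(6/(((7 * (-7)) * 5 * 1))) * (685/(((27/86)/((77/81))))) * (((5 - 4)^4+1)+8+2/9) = -23846768/45927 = -519.23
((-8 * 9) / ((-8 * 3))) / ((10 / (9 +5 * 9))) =81 / 5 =16.20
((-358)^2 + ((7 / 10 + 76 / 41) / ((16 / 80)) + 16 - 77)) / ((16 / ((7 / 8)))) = 73538451 / 10496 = 7006.33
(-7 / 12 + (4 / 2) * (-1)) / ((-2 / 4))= 31 / 6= 5.17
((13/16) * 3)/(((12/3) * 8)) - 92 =-47065/512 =-91.92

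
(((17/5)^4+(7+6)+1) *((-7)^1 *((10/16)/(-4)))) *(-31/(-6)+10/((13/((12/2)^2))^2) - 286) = -8913593899/270400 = -32964.47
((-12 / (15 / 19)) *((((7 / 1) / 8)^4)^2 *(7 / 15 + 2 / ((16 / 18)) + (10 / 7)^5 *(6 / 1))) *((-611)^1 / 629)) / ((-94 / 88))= -36102579183671 / 197866291200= -182.46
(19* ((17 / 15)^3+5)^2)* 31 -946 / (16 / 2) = 1113045354439 / 45562500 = 24428.98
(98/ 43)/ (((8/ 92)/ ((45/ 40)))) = 29.49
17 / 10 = 1.70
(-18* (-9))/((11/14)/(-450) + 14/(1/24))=1020600/2116789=0.48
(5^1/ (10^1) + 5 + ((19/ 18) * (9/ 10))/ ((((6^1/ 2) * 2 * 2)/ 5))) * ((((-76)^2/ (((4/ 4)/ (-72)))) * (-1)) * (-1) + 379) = -117584519/ 48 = -2449677.48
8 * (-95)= -760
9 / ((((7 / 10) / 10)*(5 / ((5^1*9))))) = 8100 / 7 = 1157.14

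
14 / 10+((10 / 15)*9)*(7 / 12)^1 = 49 / 10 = 4.90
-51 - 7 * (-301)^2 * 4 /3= -2536981 /3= -845660.33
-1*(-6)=6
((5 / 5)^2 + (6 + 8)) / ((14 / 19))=285 / 14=20.36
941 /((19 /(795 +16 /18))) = 354757 /9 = 39417.44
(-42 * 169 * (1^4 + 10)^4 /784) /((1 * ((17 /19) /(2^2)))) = -141036753 /238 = -592591.40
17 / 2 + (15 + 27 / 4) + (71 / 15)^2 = 47389 / 900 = 52.65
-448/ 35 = -64/ 5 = -12.80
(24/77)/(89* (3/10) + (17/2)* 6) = 80/19943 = 0.00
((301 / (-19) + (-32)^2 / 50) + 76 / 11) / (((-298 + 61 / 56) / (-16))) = 4158336 / 6682775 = 0.62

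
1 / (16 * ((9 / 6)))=1 / 24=0.04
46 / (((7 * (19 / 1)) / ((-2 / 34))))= -46 / 2261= -0.02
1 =1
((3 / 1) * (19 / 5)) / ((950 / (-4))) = -6 / 125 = -0.05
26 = 26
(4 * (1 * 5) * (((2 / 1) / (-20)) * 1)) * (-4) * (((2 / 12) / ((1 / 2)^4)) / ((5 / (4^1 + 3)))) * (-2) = -896 / 15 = -59.73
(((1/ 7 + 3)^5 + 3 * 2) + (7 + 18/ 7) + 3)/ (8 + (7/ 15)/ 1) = 81986430/ 2134489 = 38.41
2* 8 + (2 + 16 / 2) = 26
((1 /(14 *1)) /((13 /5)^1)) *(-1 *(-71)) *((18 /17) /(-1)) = -3195 /1547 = -2.07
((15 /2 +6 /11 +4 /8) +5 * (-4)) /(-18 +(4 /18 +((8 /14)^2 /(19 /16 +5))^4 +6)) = 3171560225997933 /3261055368842269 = 0.97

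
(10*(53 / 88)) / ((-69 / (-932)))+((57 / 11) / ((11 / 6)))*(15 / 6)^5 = 47738995 / 133584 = 357.37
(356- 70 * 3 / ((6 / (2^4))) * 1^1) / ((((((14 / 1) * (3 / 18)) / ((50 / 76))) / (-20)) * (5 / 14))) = 3221.05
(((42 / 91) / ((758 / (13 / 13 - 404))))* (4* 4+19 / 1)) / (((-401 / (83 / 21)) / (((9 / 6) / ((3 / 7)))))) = 90055 / 303958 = 0.30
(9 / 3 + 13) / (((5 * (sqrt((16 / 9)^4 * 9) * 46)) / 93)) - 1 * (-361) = 1330991 / 3680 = 361.68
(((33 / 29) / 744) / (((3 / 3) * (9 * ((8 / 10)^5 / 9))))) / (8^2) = 34375 / 471334912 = 0.00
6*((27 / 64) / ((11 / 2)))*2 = 81 / 88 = 0.92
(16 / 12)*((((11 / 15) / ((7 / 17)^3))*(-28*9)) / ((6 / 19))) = -8214536 / 735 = -11176.24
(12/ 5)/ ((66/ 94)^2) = 8836/ 1815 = 4.87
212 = 212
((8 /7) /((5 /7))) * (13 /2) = 52 /5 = 10.40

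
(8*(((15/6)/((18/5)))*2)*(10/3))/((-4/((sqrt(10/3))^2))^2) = 6250/243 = 25.72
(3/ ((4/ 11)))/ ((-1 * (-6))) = 11/ 8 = 1.38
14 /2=7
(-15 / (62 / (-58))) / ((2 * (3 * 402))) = 145 / 24924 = 0.01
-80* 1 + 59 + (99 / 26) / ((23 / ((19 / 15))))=-62163 / 2990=-20.79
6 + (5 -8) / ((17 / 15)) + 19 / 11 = 950 / 187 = 5.08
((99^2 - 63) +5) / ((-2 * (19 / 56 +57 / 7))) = -272804 / 475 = -574.32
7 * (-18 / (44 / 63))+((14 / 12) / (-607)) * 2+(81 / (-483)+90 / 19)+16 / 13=-278183965211 / 1593145554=-174.61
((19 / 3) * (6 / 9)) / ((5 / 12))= 152 / 15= 10.13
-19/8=-2.38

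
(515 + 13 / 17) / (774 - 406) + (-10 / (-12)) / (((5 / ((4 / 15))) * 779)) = 19210922 / 13706505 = 1.40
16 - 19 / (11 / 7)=43 / 11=3.91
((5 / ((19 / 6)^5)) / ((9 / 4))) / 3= 5760 / 2476099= 0.00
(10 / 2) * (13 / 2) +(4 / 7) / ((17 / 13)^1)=7839 / 238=32.94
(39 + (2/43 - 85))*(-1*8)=15808/43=367.63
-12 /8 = -3 /2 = -1.50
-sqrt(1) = -1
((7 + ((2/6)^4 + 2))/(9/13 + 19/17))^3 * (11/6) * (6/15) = 46188949671007/510183360000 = 90.53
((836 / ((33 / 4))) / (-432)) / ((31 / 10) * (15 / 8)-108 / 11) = 3344 / 57105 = 0.06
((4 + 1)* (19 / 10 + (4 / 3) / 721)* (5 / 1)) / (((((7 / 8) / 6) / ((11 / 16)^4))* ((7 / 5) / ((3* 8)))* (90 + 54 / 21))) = 15057170425 / 1116315648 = 13.49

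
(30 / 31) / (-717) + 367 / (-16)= -22.94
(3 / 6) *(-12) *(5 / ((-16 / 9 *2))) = 135 / 16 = 8.44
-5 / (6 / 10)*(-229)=5725 / 3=1908.33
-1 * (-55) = 55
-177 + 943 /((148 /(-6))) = -215.23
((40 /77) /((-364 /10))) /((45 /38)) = -760 /63063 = -0.01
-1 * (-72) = 72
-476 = -476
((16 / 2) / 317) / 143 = 8 / 45331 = 0.00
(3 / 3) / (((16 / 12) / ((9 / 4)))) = 27 / 16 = 1.69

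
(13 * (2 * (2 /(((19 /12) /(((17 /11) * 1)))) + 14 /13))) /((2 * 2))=4115 /209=19.69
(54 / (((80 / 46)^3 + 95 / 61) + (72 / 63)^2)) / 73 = 1963826802 / 21566634769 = 0.09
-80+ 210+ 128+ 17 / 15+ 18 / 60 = 7783 / 30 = 259.43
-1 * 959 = -959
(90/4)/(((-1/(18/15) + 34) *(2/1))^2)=405/79202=0.01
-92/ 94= -46/ 47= -0.98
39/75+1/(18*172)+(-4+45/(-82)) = -12783907/3173400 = -4.03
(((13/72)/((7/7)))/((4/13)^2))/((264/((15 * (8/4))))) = 10985/50688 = 0.22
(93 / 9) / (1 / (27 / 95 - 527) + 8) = 1551178 / 1200627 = 1.29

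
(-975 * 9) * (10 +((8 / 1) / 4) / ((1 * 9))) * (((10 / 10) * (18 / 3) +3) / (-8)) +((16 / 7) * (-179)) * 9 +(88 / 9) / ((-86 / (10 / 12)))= 1580378363 / 16254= 97230.12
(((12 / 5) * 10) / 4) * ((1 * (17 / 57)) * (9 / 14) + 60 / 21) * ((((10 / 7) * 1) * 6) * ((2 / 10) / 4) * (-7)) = -7299 / 133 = -54.88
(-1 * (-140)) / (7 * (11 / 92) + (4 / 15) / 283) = 54675600 / 327233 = 167.08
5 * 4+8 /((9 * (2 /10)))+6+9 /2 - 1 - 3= 557 /18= 30.94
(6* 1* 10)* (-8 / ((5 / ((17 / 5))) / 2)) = -3264 / 5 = -652.80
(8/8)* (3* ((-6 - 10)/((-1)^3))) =48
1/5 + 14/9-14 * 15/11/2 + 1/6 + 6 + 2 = 373/990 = 0.38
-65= -65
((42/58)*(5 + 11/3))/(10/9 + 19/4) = 6552/6119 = 1.07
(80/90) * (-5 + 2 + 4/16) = -22/9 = -2.44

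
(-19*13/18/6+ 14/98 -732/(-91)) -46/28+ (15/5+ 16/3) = 123737/9828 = 12.59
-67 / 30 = -2.23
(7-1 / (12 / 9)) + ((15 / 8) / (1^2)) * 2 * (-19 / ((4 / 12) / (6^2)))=-7688.75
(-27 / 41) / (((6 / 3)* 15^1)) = -9 / 410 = -0.02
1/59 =0.02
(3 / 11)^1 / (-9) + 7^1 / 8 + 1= 487 / 264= 1.84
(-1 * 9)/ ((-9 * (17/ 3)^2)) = 9/ 289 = 0.03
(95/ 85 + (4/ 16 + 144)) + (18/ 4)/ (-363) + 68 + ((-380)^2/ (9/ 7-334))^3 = -81749687.41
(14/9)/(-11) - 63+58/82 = -253420/4059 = -62.43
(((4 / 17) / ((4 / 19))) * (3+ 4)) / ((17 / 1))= 133 / 289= 0.46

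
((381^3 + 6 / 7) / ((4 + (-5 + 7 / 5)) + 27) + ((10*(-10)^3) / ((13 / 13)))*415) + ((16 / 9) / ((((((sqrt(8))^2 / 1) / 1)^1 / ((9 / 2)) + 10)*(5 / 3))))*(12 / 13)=-7042020804383 / 3303755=-2131520.29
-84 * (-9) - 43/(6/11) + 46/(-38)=77059/114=675.96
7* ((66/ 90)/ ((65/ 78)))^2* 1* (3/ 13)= 10164/ 8125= 1.25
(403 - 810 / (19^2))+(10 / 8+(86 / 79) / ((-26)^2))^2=414218393160809 / 1029567384976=402.32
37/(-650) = -37/650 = -0.06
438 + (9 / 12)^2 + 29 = 7481 / 16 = 467.56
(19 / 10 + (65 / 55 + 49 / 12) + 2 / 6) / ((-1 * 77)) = -707 / 7260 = -0.10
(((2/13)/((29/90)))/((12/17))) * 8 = 5.41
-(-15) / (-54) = -5 / 18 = -0.28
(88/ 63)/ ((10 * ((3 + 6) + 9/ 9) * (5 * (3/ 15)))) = 22/ 1575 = 0.01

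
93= 93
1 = 1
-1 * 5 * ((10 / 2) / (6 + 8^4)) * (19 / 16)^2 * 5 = -45125 / 1050112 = -0.04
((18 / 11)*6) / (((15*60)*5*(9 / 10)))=0.00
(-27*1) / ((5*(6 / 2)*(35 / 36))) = -324 / 175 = -1.85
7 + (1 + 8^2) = 72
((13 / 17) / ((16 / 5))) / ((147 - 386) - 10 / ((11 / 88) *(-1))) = -65 / 43248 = -0.00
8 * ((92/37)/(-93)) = -736/3441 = -0.21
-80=-80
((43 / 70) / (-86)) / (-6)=1 / 840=0.00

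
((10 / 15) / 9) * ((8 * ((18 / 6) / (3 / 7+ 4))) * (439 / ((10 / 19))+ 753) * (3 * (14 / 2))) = 6221432 / 465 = 13379.42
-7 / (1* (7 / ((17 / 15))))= -17 / 15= -1.13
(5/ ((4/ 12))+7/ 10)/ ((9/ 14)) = 1099/ 45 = 24.42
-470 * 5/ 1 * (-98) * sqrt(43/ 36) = 115150 * sqrt(43)/ 3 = 251696.35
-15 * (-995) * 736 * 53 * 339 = 197363901600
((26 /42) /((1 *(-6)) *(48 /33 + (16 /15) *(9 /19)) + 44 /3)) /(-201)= -13585 /12826212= -0.00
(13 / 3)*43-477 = -872 / 3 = -290.67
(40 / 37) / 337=40 / 12469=0.00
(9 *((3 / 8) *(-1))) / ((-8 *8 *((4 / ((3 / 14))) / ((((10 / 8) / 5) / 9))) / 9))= 81 / 114688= 0.00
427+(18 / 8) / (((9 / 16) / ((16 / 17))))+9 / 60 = 146511 / 340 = 430.91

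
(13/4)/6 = 13/24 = 0.54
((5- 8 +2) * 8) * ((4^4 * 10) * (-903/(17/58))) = 63095265.88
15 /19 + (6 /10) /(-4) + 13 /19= 1.32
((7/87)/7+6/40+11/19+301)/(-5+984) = 9975539/32365740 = 0.31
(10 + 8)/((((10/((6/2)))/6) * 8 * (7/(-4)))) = -81/35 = -2.31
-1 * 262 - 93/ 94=-24721/ 94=-262.99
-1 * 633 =-633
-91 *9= -819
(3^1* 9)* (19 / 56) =513 / 56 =9.16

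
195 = 195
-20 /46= -10 /23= -0.43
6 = 6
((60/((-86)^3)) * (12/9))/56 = -5/2226196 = -0.00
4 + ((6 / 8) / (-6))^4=16385 / 4096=4.00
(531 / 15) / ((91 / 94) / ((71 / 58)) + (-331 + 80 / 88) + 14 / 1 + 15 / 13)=-84462807 / 749538775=-0.11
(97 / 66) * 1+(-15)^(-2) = 7297 / 4950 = 1.47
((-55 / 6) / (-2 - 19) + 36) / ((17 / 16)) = 36728 / 1071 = 34.29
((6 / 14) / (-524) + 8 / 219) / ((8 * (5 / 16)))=28687 / 2008230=0.01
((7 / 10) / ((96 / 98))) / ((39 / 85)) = 1.56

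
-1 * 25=-25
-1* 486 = -486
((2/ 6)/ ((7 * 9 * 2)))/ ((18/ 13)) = 13/ 6804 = 0.00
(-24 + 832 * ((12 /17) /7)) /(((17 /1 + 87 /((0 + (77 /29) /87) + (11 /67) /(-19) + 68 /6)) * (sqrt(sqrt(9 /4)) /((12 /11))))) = 3501161280 * sqrt(6) /3964119551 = 2.16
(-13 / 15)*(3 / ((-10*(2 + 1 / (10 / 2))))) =13 / 110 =0.12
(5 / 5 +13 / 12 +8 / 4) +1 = 61 / 12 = 5.08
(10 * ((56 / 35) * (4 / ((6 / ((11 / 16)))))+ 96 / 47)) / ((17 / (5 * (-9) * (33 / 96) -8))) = -1469707 / 38352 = -38.32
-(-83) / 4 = 83 / 4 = 20.75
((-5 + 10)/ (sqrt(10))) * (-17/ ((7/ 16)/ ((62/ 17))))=-496 * sqrt(10)/ 7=-224.07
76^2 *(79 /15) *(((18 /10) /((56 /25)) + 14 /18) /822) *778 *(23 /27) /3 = 406724231842 /31459995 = 12928.30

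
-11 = -11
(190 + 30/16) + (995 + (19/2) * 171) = 22491/8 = 2811.38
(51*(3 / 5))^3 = 3581577 / 125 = 28652.62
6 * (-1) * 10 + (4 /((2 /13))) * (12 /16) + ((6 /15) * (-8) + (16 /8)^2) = -39.70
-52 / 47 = -1.11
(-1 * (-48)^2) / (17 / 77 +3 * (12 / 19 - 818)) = 3370752 / 3587107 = 0.94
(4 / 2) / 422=1 / 211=0.00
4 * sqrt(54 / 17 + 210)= 8 * sqrt(15402) / 17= 58.40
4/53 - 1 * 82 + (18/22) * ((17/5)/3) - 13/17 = -81.76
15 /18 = 5 /6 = 0.83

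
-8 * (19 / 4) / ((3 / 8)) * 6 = -608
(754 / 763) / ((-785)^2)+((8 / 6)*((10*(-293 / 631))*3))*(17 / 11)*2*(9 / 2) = -843107380789486 / 3263517124175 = -258.34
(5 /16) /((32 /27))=135 /512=0.26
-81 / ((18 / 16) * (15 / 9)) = -216 / 5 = -43.20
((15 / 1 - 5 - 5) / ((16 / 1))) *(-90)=-225 / 8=-28.12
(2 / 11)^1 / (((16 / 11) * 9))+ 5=361 / 72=5.01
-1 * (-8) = 8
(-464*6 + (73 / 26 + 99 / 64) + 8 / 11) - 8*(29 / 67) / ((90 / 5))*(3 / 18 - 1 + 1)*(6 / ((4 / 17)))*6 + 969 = -3338462443 / 1839552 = -1814.82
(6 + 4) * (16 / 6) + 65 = 275 / 3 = 91.67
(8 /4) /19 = 2 /19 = 0.11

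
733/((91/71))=52043/91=571.90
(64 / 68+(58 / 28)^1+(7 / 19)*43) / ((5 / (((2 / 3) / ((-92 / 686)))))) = -181643 / 9690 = -18.75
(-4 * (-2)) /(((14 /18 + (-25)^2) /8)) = 9 /88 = 0.10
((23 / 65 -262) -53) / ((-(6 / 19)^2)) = 1845793 / 585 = 3155.20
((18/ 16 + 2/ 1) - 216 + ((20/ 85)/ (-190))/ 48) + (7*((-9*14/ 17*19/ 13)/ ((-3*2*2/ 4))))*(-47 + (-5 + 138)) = 1960.86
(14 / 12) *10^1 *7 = 245 / 3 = 81.67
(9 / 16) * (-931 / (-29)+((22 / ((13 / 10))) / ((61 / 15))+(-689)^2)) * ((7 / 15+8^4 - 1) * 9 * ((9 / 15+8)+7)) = 1358196123209436 / 8845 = 153555242872.75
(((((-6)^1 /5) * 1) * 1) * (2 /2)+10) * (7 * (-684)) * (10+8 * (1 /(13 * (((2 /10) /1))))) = -7162848 /13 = -550988.31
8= 8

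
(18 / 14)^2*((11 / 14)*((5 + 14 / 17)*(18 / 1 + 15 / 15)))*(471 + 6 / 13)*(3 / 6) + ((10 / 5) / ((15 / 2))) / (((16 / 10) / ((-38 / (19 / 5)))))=30814562717 / 909636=33875.71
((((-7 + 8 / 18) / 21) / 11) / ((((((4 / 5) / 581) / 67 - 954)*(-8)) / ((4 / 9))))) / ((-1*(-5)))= -0.00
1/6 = 0.17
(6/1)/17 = 6/17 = 0.35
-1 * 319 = -319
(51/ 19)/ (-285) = -17/ 1805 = -0.01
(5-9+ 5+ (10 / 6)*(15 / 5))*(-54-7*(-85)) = 3246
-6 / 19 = -0.32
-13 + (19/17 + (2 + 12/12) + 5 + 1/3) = -181/51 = -3.55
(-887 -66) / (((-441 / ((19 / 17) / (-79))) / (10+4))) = -36214 / 84609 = -0.43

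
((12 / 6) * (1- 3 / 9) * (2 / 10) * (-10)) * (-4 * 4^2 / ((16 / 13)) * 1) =416 / 3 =138.67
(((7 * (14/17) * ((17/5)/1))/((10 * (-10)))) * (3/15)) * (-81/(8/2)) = 3969/5000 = 0.79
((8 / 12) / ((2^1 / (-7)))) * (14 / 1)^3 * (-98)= 1882384 / 3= 627461.33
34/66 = 17/33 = 0.52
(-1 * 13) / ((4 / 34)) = -110.50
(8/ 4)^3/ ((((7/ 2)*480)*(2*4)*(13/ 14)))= 1/ 1560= 0.00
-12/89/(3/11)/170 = -22/7565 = -0.00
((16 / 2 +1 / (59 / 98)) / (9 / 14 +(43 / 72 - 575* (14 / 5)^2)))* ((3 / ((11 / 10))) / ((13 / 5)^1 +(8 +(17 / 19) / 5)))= -25585875 / 47172580576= -0.00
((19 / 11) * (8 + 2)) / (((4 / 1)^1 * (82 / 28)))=665 / 451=1.47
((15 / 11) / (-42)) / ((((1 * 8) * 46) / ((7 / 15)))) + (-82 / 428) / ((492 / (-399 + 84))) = 318673 / 2598816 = 0.12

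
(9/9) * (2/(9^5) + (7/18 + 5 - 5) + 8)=990715/118098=8.39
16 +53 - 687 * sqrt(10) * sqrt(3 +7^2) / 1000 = 69 - 687 * sqrt(130) / 500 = 53.33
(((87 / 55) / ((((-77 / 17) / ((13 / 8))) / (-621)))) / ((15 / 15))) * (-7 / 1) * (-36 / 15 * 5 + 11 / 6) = 242779329 / 9680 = 25080.51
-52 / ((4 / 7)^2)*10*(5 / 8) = -15925 / 16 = -995.31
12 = 12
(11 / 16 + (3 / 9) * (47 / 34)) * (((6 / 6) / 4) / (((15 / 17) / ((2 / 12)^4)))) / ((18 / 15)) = 937 / 4478976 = 0.00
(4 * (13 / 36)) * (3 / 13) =1 / 3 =0.33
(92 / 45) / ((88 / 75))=115 / 66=1.74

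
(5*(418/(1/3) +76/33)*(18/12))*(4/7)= 414580/77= 5384.16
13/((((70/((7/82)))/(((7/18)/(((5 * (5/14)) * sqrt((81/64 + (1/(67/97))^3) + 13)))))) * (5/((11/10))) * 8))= 469469 * sqrt(22311515297)/3071995949475000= 0.00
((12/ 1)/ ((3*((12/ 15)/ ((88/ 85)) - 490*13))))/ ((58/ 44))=-1936/ 4063567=-0.00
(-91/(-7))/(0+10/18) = 117/5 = 23.40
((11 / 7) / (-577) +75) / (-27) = -302914 / 109053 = -2.78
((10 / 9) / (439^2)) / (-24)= -5 / 20813868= -0.00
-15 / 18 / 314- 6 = -11309 / 1884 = -6.00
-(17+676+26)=-719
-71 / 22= -3.23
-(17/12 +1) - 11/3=-73/12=-6.08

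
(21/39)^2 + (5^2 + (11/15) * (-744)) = -439662/845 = -520.31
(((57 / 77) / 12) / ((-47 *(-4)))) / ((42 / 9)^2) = 171 / 11349184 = 0.00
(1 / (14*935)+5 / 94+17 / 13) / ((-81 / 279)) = -168716663 / 35990955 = -4.69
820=820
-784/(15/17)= -13328/15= -888.53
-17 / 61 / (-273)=17 / 16653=0.00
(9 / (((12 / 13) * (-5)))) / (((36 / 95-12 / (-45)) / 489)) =-1087047 / 736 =-1476.97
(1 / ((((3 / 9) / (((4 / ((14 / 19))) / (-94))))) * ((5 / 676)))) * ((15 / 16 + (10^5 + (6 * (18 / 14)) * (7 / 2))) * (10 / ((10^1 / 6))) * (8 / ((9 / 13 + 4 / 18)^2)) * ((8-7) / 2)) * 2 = -134469059.98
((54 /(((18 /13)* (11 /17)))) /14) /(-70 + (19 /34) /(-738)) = -8317998 /135247343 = -0.06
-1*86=-86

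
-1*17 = -17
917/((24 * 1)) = 917/24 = 38.21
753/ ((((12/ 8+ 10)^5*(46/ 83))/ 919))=918985296/ 148035889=6.21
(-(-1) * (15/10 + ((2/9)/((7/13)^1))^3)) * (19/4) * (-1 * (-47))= 701266649/2000376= 350.57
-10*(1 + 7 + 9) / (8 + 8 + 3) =-170 / 19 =-8.95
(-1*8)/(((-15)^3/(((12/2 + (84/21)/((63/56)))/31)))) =688/941625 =0.00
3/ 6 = 1/ 2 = 0.50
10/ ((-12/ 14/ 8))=-280/ 3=-93.33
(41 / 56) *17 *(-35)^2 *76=2317525 / 2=1158762.50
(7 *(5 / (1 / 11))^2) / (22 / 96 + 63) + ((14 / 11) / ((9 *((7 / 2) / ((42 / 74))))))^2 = 303058634368 / 904940487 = 334.89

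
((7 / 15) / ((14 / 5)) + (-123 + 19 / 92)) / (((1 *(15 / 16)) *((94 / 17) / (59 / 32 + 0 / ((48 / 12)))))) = -6789307 / 155664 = -43.62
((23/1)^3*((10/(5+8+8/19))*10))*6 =9246920/17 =543936.47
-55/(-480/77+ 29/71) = 300685/31847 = 9.44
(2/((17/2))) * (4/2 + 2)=16/17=0.94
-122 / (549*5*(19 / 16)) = -32 / 855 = -0.04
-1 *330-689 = -1019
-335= -335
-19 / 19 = -1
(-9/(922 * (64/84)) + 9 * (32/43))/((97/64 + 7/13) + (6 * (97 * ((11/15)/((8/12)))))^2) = 2756291850/168992033580811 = 0.00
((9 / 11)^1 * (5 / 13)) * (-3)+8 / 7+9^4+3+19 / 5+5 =32897859 / 5005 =6573.00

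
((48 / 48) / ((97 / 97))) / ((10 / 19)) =19 / 10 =1.90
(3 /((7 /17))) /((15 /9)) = 153 /35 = 4.37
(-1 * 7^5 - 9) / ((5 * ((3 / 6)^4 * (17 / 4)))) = -1076224 / 85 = -12661.46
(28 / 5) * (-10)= -56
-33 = -33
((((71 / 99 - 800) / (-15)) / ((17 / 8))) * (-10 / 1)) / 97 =-1266064 / 489753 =-2.59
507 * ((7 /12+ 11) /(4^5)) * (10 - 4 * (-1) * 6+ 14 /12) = 4956601 /24576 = 201.68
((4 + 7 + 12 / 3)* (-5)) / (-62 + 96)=-75 / 34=-2.21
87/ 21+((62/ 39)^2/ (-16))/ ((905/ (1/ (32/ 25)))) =1021883677/ 246669696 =4.14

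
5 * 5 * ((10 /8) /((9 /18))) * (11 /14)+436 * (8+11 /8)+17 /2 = 116063 /28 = 4145.11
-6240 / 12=-520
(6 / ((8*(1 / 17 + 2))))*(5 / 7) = 51 / 196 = 0.26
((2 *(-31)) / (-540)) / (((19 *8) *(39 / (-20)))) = -31 / 80028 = -0.00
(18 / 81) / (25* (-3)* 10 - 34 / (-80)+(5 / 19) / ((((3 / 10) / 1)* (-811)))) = -1232720 / 4158078423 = -0.00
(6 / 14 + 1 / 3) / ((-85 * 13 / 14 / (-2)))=64 / 3315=0.02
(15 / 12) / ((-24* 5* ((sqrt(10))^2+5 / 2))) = -0.00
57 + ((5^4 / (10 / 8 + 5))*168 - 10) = 16847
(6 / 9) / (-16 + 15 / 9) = -2 / 43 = -0.05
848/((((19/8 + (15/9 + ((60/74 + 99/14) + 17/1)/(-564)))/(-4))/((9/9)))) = -247744896/291973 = -848.52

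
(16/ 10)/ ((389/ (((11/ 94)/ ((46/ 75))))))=330/ 420509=0.00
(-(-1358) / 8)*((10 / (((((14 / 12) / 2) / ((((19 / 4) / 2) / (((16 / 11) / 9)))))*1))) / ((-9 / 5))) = -1520475 / 64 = -23757.42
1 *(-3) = -3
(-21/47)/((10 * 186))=-7/29140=-0.00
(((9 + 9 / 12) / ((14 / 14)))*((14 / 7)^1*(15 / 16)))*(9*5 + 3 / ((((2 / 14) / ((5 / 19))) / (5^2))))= 254475 / 76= 3348.36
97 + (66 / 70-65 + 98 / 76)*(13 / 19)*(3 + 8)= -9486593 / 25270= -375.41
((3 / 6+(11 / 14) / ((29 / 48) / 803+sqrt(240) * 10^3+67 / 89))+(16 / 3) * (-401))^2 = 64326708364430671718297846876383677217702290286016521 / 14070457520727514585064763468947022931034283684 -21887223319752092026815342159214183574016000 * sqrt(15) / 390846042242430960696243429692972859195396769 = 4571756.48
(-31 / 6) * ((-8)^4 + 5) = -42377 / 2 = -21188.50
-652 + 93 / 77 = -50111 / 77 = -650.79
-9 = -9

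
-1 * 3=-3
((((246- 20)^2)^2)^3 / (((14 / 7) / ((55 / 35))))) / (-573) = -97648136401118318840577415168 / 4011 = -24345085116210002204083130.00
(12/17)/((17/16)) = 192/289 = 0.66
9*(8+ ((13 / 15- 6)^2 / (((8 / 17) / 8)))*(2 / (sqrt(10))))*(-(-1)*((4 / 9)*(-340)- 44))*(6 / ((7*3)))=-50569288*sqrt(10) / 1125- 28096 / 7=-146159.61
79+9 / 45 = 396 / 5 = 79.20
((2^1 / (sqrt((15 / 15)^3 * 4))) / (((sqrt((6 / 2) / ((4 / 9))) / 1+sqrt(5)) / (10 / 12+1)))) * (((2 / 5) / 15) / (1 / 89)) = 1958 / (225 * (2 * sqrt(5)+3 * sqrt(3))) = 0.90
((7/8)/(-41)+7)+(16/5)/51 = 588943/83640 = 7.04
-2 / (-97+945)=-1 / 424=-0.00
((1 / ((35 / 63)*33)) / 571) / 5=3 / 157025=0.00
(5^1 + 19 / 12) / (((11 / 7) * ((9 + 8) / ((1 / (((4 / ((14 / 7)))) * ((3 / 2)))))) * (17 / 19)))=10507 / 114444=0.09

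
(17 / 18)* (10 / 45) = 0.21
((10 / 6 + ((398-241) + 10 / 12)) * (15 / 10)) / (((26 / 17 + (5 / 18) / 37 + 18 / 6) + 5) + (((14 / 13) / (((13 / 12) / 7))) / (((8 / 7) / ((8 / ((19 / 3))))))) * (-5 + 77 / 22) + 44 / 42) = -11070079839 / 44051498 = -251.30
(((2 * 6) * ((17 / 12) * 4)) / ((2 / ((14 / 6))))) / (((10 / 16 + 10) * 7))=1.07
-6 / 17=-0.35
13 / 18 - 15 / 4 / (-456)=3997 / 5472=0.73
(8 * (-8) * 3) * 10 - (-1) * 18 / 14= -13431 / 7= -1918.71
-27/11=-2.45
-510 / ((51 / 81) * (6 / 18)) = -2430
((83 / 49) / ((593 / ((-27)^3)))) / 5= -1633689 / 145285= -11.24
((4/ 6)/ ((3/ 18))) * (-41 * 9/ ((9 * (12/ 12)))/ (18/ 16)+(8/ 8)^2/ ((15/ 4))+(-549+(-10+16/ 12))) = -106892/ 45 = -2375.38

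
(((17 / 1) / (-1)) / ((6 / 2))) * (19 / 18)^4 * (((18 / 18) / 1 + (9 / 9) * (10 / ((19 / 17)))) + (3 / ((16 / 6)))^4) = -3881597267 / 47775744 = -81.25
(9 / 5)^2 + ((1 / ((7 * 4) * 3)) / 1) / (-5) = 6799 / 2100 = 3.24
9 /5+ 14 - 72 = -281 /5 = -56.20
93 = 93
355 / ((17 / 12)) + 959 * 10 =167290 / 17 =9840.59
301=301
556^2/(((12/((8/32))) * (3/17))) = 328457/9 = 36495.22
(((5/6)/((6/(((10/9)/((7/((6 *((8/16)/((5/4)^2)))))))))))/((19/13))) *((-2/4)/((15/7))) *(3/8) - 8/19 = -0.42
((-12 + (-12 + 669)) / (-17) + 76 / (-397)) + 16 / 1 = -149373 / 6749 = -22.13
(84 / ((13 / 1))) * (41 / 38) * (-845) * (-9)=1007370 / 19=53019.47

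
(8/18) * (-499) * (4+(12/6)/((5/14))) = -31936/15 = -2129.07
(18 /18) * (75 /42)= 25 /14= 1.79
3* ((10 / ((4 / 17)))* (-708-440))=-146370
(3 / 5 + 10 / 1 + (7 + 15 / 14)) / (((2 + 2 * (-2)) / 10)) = -1307 / 14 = -93.36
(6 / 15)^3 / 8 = 1 / 125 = 0.01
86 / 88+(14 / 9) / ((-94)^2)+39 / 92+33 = 34.40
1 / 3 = 0.33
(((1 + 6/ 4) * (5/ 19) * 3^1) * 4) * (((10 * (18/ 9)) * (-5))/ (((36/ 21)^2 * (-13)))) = 30625/ 1482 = 20.66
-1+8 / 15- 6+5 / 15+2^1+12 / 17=-874 / 255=-3.43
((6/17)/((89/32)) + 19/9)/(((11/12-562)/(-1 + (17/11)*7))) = -0.04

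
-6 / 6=-1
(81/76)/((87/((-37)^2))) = 16.77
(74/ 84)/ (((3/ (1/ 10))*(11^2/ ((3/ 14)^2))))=37/ 3320240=0.00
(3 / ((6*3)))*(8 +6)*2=14 / 3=4.67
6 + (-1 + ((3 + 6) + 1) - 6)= 9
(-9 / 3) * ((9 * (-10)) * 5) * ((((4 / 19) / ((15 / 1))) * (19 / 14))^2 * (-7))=-24 / 7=-3.43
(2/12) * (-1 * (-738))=123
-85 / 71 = -1.20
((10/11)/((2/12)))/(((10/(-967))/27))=-156654/11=-14241.27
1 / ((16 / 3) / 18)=27 / 8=3.38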